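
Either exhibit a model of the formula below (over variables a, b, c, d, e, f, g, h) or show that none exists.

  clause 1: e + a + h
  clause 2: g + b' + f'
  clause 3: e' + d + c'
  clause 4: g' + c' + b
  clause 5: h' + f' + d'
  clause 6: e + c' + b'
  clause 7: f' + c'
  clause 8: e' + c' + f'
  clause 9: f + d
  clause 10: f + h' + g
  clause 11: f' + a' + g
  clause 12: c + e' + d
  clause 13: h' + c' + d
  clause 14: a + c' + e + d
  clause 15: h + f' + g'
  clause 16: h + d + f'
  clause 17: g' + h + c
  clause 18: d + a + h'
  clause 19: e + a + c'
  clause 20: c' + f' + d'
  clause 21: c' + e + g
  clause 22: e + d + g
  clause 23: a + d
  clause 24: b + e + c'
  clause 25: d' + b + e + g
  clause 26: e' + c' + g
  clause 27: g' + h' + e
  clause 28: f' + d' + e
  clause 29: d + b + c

a=1,  b=1,  c=0,  d=1,  e=1,  f=0,  g=0,  h=0

Case f = 0:
From the singleton clause (d), d = 1.
Case h = 0:
Case e = 1:
Case g = 0:
From the singleton clause (c'), c = 0.
All clauses hold; a, b can take either value.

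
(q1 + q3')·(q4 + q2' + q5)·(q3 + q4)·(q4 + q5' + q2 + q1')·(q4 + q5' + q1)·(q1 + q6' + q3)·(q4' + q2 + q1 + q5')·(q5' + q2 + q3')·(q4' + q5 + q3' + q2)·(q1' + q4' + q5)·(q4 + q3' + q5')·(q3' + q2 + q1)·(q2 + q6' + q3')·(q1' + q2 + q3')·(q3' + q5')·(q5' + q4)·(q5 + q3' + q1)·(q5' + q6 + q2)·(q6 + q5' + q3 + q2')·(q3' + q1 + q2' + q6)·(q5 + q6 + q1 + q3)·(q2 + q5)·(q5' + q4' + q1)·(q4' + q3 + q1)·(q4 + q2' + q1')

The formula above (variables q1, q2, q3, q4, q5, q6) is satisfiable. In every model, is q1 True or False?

True

Suppose q1 = 0.
The clause (q3') is unit, so q3 = 0.
The clause (q4) is unit, so q4 = 1.
Now (q4') is unsatisfied and unit — conflict.
So every satisfying assignment has q1 = True.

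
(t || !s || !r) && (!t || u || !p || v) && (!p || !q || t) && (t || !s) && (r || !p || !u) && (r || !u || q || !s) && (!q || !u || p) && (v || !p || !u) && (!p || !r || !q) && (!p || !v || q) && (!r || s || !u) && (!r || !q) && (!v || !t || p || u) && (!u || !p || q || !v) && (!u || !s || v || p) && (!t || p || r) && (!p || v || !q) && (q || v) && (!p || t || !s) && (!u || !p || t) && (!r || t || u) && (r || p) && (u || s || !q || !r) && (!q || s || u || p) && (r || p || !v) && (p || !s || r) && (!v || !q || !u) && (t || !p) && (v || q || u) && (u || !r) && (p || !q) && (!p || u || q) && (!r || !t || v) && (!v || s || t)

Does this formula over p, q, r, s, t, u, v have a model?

Try t = true.
Try r = true.
The clause (!q) is unit, so q = false.
The clause (v) is unit, so v = true.
The clause (!p) is unit, so p = false.
The clause (u) is unit, so u = true.
The clause (s) is unit, so s = true.
All clauses are satisfied.
A satisfying assignment: p: false,  q: false,  r: true,  s: true,  t: true,  u: true,  v: true.

Yes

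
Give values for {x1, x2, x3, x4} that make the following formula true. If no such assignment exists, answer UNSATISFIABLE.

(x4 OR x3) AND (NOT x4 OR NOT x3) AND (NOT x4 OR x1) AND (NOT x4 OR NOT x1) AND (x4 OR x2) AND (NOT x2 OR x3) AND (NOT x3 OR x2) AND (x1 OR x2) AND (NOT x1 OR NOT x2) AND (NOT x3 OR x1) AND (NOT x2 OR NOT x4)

UNSATISFIABLE

Case x4 = true:
Unit clause (NOT x3) forces x3 = false.
Unit clause (x1) forces x1 = true.
Now (NOT x1) is unsatisfied and unit — conflict.
Backtrack on x4: now try x4 = false.
Unit clause (x3) forces x3 = true.
Unit clause (x2) forces x2 = true.
Unit clause (NOT x1) forces x1 = false.
Now (x1) is unsatisfied and unit — conflict.
Either choice for x4 ends in contradiction.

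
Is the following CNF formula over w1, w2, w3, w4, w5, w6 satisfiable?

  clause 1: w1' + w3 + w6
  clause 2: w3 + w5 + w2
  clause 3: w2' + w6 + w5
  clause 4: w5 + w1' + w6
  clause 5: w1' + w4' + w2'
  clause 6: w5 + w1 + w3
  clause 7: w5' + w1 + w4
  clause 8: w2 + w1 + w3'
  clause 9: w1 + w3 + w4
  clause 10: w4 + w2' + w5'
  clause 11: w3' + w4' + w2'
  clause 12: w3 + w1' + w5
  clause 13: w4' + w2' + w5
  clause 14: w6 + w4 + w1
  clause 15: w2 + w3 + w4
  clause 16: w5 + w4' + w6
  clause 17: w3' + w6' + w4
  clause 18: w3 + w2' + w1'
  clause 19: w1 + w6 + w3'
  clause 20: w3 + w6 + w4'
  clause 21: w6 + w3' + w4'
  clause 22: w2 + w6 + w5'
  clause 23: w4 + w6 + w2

Yes

Try w1 = 1.
Try w3 = 1.
Try w5 = 0.
The clause (w6) is unit, so w6 = 1.
The clause (w4) is unit, so w4 = 1.
The clause (w2') is unit, so w2 = 0.
Every clause now holds.
A satisfying assignment: w1: 1, w2: 0, w3: 1, w4: 1, w5: 0, w6: 1.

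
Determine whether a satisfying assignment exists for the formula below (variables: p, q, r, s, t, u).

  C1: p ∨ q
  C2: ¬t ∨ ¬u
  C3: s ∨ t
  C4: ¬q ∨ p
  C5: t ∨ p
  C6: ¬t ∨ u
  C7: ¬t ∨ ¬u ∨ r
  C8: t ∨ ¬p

Branch on p: set p = True.
From the singleton clause (t), t = True.
From the singleton clause (¬u), u = False.
That conflicts with the unit clause (u).
So p must be the other value — set p = False.
From the singleton clause (q), q = True.
That conflicts with the unit clause (¬q).
Neither p = True nor p = False works.
No assignment satisfies every clause.

No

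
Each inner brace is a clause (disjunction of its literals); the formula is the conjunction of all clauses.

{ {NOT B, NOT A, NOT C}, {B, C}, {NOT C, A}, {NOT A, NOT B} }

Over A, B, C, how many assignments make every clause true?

There are 2^3 = 8 truth assignments over (A, B, C).
Check each against the 4 clauses (columns in the order A, B, C):
  F F F  ✗ fails (B OR C)
  F F T  ✗ fails (NOT C OR A)
  F T F  ✓ satisfies all
  F T T  ✗ fails (NOT C OR A)
  T F F  ✗ fails (B OR C)
  T F T  ✓ satisfies all
  T T F  ✗ fails (NOT A OR NOT B)
  T T T  ✗ fails (NOT B OR NOT A OR NOT C)
2 of the 8 rows are models.

2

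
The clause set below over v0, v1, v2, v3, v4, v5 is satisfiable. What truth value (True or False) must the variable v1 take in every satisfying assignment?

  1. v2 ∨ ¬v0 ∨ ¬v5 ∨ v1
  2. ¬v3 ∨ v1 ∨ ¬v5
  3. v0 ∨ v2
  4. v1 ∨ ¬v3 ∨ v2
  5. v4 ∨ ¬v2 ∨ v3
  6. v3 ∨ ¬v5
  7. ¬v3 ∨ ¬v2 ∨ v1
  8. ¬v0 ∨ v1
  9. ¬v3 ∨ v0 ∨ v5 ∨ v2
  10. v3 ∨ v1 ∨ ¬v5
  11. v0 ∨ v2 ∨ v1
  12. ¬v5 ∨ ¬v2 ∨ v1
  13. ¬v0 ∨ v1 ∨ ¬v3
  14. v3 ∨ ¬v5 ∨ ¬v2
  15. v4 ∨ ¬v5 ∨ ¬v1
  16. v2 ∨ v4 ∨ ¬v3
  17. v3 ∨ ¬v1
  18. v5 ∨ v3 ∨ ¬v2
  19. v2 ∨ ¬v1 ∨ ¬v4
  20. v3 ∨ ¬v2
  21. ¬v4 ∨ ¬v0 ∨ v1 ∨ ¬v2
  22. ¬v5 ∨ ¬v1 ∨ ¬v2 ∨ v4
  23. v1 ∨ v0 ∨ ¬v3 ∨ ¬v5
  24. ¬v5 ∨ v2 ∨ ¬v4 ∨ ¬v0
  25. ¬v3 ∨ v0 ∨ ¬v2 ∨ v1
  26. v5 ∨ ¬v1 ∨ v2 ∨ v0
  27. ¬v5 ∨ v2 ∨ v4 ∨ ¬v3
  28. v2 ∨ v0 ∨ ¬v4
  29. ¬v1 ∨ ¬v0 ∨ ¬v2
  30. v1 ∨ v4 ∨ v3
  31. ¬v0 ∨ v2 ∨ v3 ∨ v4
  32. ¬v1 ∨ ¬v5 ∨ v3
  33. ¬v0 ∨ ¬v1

Suppose v1 = False.
From the singleton clause (¬v0), v0 = False.
From the singleton clause (v2), v2 = True.
From the singleton clause (¬v3), v3 = False.
That conflicts with the unit clause (v3).
So every satisfying assignment has v1 = True.

True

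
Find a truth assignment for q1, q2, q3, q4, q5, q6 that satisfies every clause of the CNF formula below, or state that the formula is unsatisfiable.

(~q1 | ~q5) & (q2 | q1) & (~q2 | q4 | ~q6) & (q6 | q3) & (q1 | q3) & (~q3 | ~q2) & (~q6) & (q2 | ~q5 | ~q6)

q1: 1; q2: 0; q3: 1; q4: 0; q5: 0; q6: 0

From the singleton clause (~q6), q6 = 0.
From the singleton clause (q3), q3 = 1.
From the singleton clause (~q2), q2 = 0.
From the singleton clause (q1), q1 = 1.
From the singleton clause (~q5), q5 = 0.
Every clause is now satisfied; q4 is unconstrained.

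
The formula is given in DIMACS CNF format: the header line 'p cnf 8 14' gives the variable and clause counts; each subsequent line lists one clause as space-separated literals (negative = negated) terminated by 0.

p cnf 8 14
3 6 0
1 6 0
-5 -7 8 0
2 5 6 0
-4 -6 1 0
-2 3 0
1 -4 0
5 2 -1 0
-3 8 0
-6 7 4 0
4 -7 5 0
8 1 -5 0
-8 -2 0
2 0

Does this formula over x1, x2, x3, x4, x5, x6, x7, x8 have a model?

Unit clause (x2) forces x2 = True.
Unit clause (x3) forces x3 = True.
Unit clause (x8) forces x8 = True.
Now (¬x8) is unsatisfied and unit — conflict.
No assignment satisfies every clause.

No, unsatisfiable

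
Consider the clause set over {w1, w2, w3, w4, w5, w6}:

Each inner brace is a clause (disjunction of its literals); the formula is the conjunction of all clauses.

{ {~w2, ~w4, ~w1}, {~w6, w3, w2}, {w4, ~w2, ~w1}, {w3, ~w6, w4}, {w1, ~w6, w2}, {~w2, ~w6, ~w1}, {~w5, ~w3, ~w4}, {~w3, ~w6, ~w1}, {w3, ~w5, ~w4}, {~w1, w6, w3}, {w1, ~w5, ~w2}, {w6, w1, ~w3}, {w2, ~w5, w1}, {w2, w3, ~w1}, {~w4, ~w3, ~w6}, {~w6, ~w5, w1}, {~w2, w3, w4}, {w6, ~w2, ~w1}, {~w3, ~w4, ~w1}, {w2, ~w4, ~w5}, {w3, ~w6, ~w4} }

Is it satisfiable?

Case w2 = 0:
Case w6 = 0:
Case w1 = 0:
Unit clause (~w3) forces w3 = 0.
Unit clause (~w5) forces w5 = 0.
No clause remains; w4 is free.
A satisfying assignment: w1 ↦ 0, w2 ↦ 0, w3 ↦ 0, w4 ↦ 0, w5 ↦ 0, w6 ↦ 0.

Satisfiable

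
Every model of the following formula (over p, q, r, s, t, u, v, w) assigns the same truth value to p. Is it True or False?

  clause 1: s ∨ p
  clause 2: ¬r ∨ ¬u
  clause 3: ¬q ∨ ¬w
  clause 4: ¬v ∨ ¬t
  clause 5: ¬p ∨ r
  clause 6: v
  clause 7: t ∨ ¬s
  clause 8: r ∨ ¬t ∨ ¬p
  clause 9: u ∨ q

Suppose p = False.
Unit clause (s) forces s = True.
Unit clause (v) forces v = True.
Unit clause (¬t) forces t = False.
But (t) is also a unit clause — contradiction.
So every satisfying assignment has p = True.

True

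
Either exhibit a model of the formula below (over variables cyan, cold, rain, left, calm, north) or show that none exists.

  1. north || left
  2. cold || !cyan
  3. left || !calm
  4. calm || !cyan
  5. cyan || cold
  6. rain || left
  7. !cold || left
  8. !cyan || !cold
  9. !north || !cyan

Try north = true.
(!cyan) alone gives cyan = false.
(cold) alone gives cold = true.
(left) alone gives left = true.
All clauses hold; rain, calm can take either value.

cyan ↦ false; cold ↦ true; rain ↦ true; left ↦ true; calm ↦ false; north ↦ true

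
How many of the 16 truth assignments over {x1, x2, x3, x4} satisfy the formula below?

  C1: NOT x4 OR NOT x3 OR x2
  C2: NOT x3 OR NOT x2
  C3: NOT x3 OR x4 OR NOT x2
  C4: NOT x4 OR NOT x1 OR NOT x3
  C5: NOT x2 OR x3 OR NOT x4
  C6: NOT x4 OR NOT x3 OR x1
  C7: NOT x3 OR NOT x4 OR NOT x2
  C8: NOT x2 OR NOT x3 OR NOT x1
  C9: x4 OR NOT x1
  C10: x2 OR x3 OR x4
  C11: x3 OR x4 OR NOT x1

4

There are 2^4 = 16 truth assignments over (x1, x2, x3, x4).
Split on x1. With x1 = true, the clauses containing x1 are satisfied and NOT x1 drops from the rest; 1 of the 2^3 = 8 assignments to the other variables satisfy what remains.
With x1 = false, by the same count on the reduced clause set, 3 assignments work.
(One model: x1=F, x2=F, x3=F, x4=T.)
Total: 1 + 3 = 4.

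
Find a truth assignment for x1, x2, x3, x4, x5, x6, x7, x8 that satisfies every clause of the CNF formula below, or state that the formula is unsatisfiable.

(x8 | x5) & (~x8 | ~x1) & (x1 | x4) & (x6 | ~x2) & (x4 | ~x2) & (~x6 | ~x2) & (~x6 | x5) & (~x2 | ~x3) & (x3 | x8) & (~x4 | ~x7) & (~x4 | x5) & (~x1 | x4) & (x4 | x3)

x1: 0; x2: 0; x3: 1; x4: 1; x5: 1; x6: 1; x7: 0; x8: 1

Try x8 = 1.
From the singleton clause (~x1), x1 = 0.
From the singleton clause (x4), x4 = 1.
From the singleton clause (~x7), x7 = 0.
From the singleton clause (x5), x5 = 1.
Try x6 = 1.
From the singleton clause (~x2), x2 = 0.
Every clause is now satisfied; x3 is unconstrained.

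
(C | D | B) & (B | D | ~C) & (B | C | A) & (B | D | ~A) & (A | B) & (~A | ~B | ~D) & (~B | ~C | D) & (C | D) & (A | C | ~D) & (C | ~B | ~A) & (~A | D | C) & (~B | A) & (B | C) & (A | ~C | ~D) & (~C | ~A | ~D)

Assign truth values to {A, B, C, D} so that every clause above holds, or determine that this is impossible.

Suppose A = 1.
Suppose B = 1.
The clause (~D) is unit, so D = 0.
The clause (~C) is unit, so C = 0.
But (C) is also a unit clause — contradiction.
Undo B and try B = 0.
The clause (D) is unit, so D = 1.
The clause (C) is unit, so C = 1.
But (~C) is also a unit clause — contradiction.
Either choice for B ends in contradiction.
Undo A and try A = 0.
The clause (B) is unit, so B = 1.
But (~B) is also a unit clause — contradiction.
Either choice for A ends in contradiction.

UNSATISFIABLE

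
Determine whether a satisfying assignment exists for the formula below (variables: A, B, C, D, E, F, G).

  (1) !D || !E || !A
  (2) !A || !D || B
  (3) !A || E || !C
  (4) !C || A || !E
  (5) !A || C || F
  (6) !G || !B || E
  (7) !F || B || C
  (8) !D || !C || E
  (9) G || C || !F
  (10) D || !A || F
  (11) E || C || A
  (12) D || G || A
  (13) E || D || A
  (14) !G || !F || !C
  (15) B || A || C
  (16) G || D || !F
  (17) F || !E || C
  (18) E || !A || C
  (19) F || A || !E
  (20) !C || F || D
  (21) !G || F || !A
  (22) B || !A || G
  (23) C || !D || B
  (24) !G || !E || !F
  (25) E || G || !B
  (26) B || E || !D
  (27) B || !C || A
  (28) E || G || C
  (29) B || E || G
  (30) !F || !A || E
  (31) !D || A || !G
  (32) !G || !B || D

No, unsatisfiable

Suppose D = false.
Suppose A = false.
From the singleton clause (G), G = true.
From the singleton clause (E), E = true.
From the singleton clause (!C), C = false.
From the singleton clause (B), B = true.
Now (!B) is unsatisfied and unit — conflict.
So A must be the other value — set A = true.
From the singleton clause (F), F = true.
From the singleton clause (G), G = true.
From the singleton clause (!C), C = false.
From the singleton clause (B), B = true.
Now (!B) is unsatisfied and unit — conflict.
Both values of A lead to a conflict.
So D must be the other value — set D = true.
Suppose E = false.
From the singleton clause (!C), C = false.
From the singleton clause (A), A = true.
Now (!A) is unsatisfied and unit — conflict.
So E must be the other value — set E = true.
From the singleton clause (!A), A = false.
From the singleton clause (!C), C = false.
From the singleton clause (B), B = true.
From the singleton clause (F), F = true.
From the singleton clause (G), G = true.
Now (!G) is unsatisfied and unit — conflict.
Both values of E lead to a conflict.
Both values of D lead to a conflict.
No assignment satisfies every clause.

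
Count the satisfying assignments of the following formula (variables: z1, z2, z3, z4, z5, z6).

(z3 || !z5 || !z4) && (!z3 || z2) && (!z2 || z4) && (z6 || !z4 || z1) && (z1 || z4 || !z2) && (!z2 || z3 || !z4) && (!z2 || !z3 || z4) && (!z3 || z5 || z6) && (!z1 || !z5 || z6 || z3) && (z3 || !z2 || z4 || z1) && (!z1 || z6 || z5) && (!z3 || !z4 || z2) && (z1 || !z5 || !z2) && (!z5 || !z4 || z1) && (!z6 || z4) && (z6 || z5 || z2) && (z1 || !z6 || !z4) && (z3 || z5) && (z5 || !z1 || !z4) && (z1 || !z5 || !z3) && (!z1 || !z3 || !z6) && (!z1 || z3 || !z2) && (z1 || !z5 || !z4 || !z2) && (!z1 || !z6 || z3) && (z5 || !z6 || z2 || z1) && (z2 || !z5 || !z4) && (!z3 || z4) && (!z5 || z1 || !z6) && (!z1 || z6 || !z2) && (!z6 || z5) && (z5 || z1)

There are 2^6 = 64 truth assignments over (z1, z2, z3, z4, z5, z6).
Split on z6. With z6 = true, the clauses containing z6 are satisfied and !z6 drops from the rest; 0 of the 2^5 = 32 assignments to the other variables satisfy what remains.
With z6 = false, by the same count on the reduced clause set, 1 assignment works.
(One model: z1=F, z2=F, z3=F, z4=F, z5=T, z6=F.)
Total: 0 + 1 = 1.

1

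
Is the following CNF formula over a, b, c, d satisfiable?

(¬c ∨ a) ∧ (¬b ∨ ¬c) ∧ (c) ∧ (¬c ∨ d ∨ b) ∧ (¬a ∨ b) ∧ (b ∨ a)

The clause (c) is unit, so c = True.
The clause (a) is unit, so a = True.
The clause (¬b) is unit, so b = False.
But (b) is also a unit clause — contradiction.
No assignment satisfies every clause.

Unsatisfiable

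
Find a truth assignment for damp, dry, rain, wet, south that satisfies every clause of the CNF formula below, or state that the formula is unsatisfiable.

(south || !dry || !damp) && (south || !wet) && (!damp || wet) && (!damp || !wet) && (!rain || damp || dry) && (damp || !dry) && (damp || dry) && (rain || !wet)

Try south = true.
Try damp = false.
(!dry) alone gives dry = false.
Now (dry) is unsatisfied and unit — conflict.
Backtrack on damp: now try damp = true.
(wet) alone gives wet = true.
Now (!wet) is unsatisfied and unit — conflict.
Both values of damp lead to a conflict.
Backtrack on south: now try south = false.
(!wet) alone gives wet = false.
(!damp) alone gives damp = false.
(!dry) alone gives dry = false.
Now (dry) is unsatisfied and unit — conflict.
Both values of south lead to a conflict.

UNSATISFIABLE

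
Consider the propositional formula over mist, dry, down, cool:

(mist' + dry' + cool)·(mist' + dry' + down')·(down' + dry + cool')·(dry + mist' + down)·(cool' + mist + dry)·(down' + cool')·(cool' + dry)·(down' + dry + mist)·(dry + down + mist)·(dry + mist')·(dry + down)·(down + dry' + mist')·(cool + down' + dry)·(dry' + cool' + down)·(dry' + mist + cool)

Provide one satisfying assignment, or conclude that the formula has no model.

UNSATISFIABLE

Suppose down = 0.
Unit clause (dry) forces dry = 1.
Unit clause (mist') forces mist = 0.
Unit clause (cool') forces cool = 0.
That conflicts with the unit clause (cool).
That branch fails; take down = 1 instead.
Unit clause (cool') forces cool = 0.
Unit clause (dry) forces dry = 1.
Unit clause (mist') forces mist = 0.
That conflicts with the unit clause (mist).
Neither down = 1 nor down = 0 works.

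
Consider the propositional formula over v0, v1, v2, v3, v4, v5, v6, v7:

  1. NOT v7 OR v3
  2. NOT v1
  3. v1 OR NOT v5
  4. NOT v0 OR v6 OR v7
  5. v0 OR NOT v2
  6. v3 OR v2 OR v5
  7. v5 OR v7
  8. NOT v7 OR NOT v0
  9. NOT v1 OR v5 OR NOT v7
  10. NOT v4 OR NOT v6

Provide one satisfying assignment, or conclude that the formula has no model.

v0 ↦ false; v1 ↦ false; v2 ↦ false; v3 ↦ true; v4 ↦ true; v5 ↦ false; v6 ↦ false; v7 ↦ true

From the singleton clause (NOT v1), v1 = false.
From the singleton clause (NOT v5), v5 = false.
From the singleton clause (v7), v7 = true.
From the singleton clause (v3), v3 = true.
From the singleton clause (NOT v0), v0 = false.
From the singleton clause (NOT v2), v2 = false.
Branch on v4: set v4 = true.
From the singleton clause (NOT v6), v6 = false.
Every clause now holds.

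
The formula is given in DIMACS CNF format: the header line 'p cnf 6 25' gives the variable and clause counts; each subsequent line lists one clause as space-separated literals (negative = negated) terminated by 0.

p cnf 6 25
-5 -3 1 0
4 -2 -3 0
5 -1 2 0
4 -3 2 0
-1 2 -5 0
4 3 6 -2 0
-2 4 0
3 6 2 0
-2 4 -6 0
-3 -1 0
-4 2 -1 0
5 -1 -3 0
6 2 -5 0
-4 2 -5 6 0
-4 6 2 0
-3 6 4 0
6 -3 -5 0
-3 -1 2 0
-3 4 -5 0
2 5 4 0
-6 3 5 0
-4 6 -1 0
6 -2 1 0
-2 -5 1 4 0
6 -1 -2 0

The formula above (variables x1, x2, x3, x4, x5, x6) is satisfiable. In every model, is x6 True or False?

Suppose x6 = False.
Try x2 = False.
From the singleton clause (x3), x3 = True.
From the singleton clause (x4), x4 = True.
That conflicts with the unit clause (¬x4).
Backtrack on x2: now try x2 = True.
From the singleton clause (x4), x4 = True.
From the singleton clause (¬x1), x1 = False.
That conflicts with the unit clause (x1).
Neither x2 = True nor x2 = False works.
So every satisfying assignment has x6 = True.

True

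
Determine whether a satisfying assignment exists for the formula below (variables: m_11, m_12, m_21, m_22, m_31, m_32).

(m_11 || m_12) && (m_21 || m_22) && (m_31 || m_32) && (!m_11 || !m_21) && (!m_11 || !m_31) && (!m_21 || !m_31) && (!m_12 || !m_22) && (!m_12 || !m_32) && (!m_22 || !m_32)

Unsatisfiable

Try m_11 = true.
(!m_21) alone gives m_21 = false.
(m_22) alone gives m_22 = true.
(!m_31) alone gives m_31 = false.
(m_32) alone gives m_32 = true.
That conflicts with the unit clause (!m_32).
So m_11 must be the other value — set m_11 = false.
(m_12) alone gives m_12 = true.
(!m_22) alone gives m_22 = false.
(m_21) alone gives m_21 = true.
(!m_31) alone gives m_31 = false.
(m_32) alone gives m_32 = true.
That conflicts with the unit clause (!m_32).
Either choice for m_11 ends in contradiction.
No assignment satisfies every clause.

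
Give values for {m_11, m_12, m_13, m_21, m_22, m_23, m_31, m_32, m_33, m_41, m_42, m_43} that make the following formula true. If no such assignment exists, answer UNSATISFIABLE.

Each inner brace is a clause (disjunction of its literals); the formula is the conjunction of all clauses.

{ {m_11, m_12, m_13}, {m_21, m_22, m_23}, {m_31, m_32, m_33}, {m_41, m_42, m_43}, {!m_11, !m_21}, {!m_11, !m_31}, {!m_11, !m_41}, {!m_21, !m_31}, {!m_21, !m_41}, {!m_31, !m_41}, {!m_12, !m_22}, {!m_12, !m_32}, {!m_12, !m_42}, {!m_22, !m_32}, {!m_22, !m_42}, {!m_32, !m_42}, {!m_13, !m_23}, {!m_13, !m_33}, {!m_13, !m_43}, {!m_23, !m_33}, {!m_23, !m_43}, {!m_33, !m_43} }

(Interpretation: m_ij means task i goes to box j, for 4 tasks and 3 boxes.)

Try m_11 = false.
Try m_12 = true.
From the singleton clause (!m_22), m_22 = false.
From the singleton clause (!m_32), m_32 = false.
From the singleton clause (!m_42), m_42 = false.
Try m_21 = true.
From the singleton clause (!m_31), m_31 = false.
From the singleton clause (m_33), m_33 = true.
From the singleton clause (!m_41), m_41 = false.
From the singleton clause (m_43), m_43 = true.
That conflicts with the unit clause (!m_43).
So m_21 must be the other value — set m_21 = false.
From the singleton clause (m_23), m_23 = true.
From the singleton clause (!m_13), m_13 = false.
From the singleton clause (!m_33), m_33 = false.
From the singleton clause (m_31), m_31 = true.
From the singleton clause (!m_41), m_41 = false.
From the singleton clause (m_43), m_43 = true.
That conflicts with the unit clause (!m_43).
Either choice for m_21 ends in contradiction.
So m_12 must be the other value — set m_12 = false.
From the singleton clause (m_13), m_13 = true.
From the singleton clause (!m_23), m_23 = false.
From the singleton clause (!m_33), m_33 = false.
From the singleton clause (!m_43), m_43 = false.
Try m_21 = true.
From the singleton clause (!m_31), m_31 = false.
From the singleton clause (m_32), m_32 = true.
From the singleton clause (!m_41), m_41 = false.
From the singleton clause (m_42), m_42 = true.
That conflicts with the unit clause (!m_42).
So m_21 must be the other value — set m_21 = false.
From the singleton clause (m_22), m_22 = true.
From the singleton clause (!m_32), m_32 = false.
From the singleton clause (m_31), m_31 = true.
From the singleton clause (!m_41), m_41 = false.
From the singleton clause (m_42), m_42 = true.
That conflicts with the unit clause (!m_42).
Either choice for m_21 ends in contradiction.
Either choice for m_12 ends in contradiction.
So m_11 must be the other value — set m_11 = true.
From the singleton clause (!m_21), m_21 = false.
From the singleton clause (!m_31), m_31 = false.
From the singleton clause (!m_41), m_41 = false.
Try m_22 = true.
From the singleton clause (!m_12), m_12 = false.
From the singleton clause (!m_32), m_32 = false.
From the singleton clause (m_33), m_33 = true.
From the singleton clause (!m_42), m_42 = false.
From the singleton clause (m_43), m_43 = true.
That conflicts with the unit clause (!m_43).
So m_22 must be the other value — set m_22 = false.
From the singleton clause (m_23), m_23 = true.
From the singleton clause (!m_13), m_13 = false.
From the singleton clause (!m_33), m_33 = false.
From the singleton clause (m_32), m_32 = true.
From the singleton clause (!m_12), m_12 = false.
From the singleton clause (!m_42), m_42 = false.
From the singleton clause (m_43), m_43 = true.
That conflicts with the unit clause (!m_43).
Either choice for m_22 ends in contradiction.
Either choice for m_11 ends in contradiction.

UNSATISFIABLE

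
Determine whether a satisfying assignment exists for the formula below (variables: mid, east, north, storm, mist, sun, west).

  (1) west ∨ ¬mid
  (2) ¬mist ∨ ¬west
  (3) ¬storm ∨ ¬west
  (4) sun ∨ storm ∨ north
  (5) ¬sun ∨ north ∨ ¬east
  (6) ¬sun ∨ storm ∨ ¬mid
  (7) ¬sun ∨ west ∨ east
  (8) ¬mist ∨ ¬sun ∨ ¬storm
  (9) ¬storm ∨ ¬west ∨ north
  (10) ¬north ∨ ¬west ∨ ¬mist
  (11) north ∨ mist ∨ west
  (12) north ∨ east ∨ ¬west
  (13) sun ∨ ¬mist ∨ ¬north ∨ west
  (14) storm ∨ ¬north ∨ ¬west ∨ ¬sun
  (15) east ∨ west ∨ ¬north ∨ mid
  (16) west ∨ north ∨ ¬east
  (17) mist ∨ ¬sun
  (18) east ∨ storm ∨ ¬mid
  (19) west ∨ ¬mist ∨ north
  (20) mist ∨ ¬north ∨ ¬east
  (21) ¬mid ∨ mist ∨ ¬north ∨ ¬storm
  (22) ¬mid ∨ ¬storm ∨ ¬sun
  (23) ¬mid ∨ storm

Branch on west: set west = False.
From the singleton clause (¬mid), mid = False.
Branch on sun: set sun = True.
From the singleton clause (east), east = True.
From the singleton clause (north), north = True.
From the singleton clause (mist), mist = True.
From the singleton clause (¬storm), storm = False.
This assignment satisfies each clause.
A satisfying assignment: mid: False, east: True, north: True, storm: False, mist: True, sun: True, west: False.

Satisfiable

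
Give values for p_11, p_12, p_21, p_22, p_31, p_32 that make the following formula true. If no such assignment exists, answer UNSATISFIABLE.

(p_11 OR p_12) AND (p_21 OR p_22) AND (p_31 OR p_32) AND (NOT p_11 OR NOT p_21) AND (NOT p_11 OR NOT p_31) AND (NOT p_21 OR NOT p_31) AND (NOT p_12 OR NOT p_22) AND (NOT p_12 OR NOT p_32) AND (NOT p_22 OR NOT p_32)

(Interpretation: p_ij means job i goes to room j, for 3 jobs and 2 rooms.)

Try p_11 = true.
The clause (NOT p_21) is unit, so p_21 = false.
The clause (p_22) is unit, so p_22 = true.
The clause (NOT p_31) is unit, so p_31 = false.
The clause (p_32) is unit, so p_32 = true.
Now (NOT p_32) is unsatisfied and unit — conflict.
Backtrack on p_11: now try p_11 = false.
The clause (p_12) is unit, so p_12 = true.
The clause (NOT p_22) is unit, so p_22 = false.
The clause (p_21) is unit, so p_21 = true.
The clause (NOT p_31) is unit, so p_31 = false.
The clause (p_32) is unit, so p_32 = true.
Now (NOT p_32) is unsatisfied and unit — conflict.
Either choice for p_11 ends in contradiction.

UNSATISFIABLE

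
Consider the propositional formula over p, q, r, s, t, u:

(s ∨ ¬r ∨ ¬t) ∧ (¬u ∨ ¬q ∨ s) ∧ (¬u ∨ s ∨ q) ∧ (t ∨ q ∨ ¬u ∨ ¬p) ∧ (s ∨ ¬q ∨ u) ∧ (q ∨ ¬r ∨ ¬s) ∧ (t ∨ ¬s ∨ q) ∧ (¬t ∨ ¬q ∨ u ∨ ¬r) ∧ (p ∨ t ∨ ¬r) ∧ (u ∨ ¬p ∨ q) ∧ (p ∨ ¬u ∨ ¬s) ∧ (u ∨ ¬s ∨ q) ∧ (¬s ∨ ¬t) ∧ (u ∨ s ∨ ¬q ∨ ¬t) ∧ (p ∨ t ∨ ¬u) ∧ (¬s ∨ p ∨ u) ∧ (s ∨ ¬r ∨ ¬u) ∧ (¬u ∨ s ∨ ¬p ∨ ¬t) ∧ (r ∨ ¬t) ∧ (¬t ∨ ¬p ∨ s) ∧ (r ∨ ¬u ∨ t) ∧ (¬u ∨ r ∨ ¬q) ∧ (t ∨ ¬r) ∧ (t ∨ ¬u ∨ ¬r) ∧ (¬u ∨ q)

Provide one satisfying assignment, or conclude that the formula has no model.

Suppose s = False.
Suppose r = False.
Unit clause (¬t) forces t = False.
Unit clause (¬u) forces u = False.
Unit clause (¬q) forces q = False.
Unit clause (¬p) forces p = False.
All clauses are satisfied.

p: False,  q: False,  r: False,  s: False,  t: False,  u: False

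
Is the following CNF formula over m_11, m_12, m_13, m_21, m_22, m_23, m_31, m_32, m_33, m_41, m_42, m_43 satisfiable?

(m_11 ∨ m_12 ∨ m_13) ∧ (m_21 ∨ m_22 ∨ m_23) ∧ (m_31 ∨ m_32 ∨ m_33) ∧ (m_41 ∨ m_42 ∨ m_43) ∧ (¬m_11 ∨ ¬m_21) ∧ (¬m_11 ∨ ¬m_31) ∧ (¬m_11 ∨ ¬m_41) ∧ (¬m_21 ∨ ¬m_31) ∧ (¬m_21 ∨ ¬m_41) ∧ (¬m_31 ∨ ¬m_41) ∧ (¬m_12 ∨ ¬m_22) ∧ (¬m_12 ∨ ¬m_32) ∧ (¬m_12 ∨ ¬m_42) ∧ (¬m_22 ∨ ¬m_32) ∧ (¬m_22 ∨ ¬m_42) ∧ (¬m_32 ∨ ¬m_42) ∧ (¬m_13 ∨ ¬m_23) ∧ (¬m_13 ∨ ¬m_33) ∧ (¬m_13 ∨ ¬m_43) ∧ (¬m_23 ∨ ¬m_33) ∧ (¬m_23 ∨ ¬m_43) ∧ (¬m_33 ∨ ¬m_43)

Suppose m_11 = False.
Suppose m_12 = True.
(¬m_22) alone gives m_22 = False.
(¬m_32) alone gives m_32 = False.
(¬m_42) alone gives m_42 = False.
Suppose m_21 = True.
(¬m_31) alone gives m_31 = False.
(m_33) alone gives m_33 = True.
(¬m_41) alone gives m_41 = False.
(m_43) alone gives m_43 = True.
Now (¬m_43) is unsatisfied and unit — conflict.
So m_21 must be the other value — set m_21 = False.
(m_23) alone gives m_23 = True.
(¬m_13) alone gives m_13 = False.
(¬m_33) alone gives m_33 = False.
(m_31) alone gives m_31 = True.
(¬m_41) alone gives m_41 = False.
(m_43) alone gives m_43 = True.
Now (¬m_43) is unsatisfied and unit — conflict.
Either choice for m_21 ends in contradiction.
So m_12 must be the other value — set m_12 = False.
(m_13) alone gives m_13 = True.
(¬m_23) alone gives m_23 = False.
(¬m_33) alone gives m_33 = False.
(¬m_43) alone gives m_43 = False.
Suppose m_21 = True.
(¬m_31) alone gives m_31 = False.
(m_32) alone gives m_32 = True.
(¬m_41) alone gives m_41 = False.
(m_42) alone gives m_42 = True.
Now (¬m_42) is unsatisfied and unit — conflict.
So m_21 must be the other value — set m_21 = False.
(m_22) alone gives m_22 = True.
(¬m_32) alone gives m_32 = False.
(m_31) alone gives m_31 = True.
(¬m_41) alone gives m_41 = False.
(m_42) alone gives m_42 = True.
Now (¬m_42) is unsatisfied and unit — conflict.
Either choice for m_21 ends in contradiction.
Either choice for m_12 ends in contradiction.
So m_11 must be the other value — set m_11 = True.
(¬m_21) alone gives m_21 = False.
(¬m_31) alone gives m_31 = False.
(¬m_41) alone gives m_41 = False.
Suppose m_22 = True.
(¬m_12) alone gives m_12 = False.
(¬m_32) alone gives m_32 = False.
(m_33) alone gives m_33 = True.
(¬m_42) alone gives m_42 = False.
(m_43) alone gives m_43 = True.
Now (¬m_43) is unsatisfied and unit — conflict.
So m_22 must be the other value — set m_22 = False.
(m_23) alone gives m_23 = True.
(¬m_13) alone gives m_13 = False.
(¬m_33) alone gives m_33 = False.
(m_32) alone gives m_32 = True.
(¬m_12) alone gives m_12 = False.
(¬m_42) alone gives m_42 = False.
(m_43) alone gives m_43 = True.
Now (¬m_43) is unsatisfied and unit — conflict.
Either choice for m_22 ends in contradiction.
Either choice for m_11 ends in contradiction.
No assignment satisfies every clause.

No, unsatisfiable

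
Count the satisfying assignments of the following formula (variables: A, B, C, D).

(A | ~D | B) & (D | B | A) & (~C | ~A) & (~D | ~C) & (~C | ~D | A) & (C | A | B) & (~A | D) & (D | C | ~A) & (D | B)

5

There are 2^4 = 16 truth assignments over (A, B, C, D).
Check each against the 9 clauses (columns in the order A, B, C, D):
  F F F F  ✗ fails (D | B | A)
  F F F T  ✗ fails (A | ~D | B)
  F F T F  ✗ fails (D | B | A)
  F F T T  ✗ fails (A | ~D | B)
  F T F F  ✓ satisfies all
  F T F T  ✓ satisfies all
  F T T F  ✓ satisfies all
  F T T T  ✗ fails (~D | ~C)
  T F F F  ✗ fails (~A | D)
  T F F T  ✓ satisfies all
  T F T F  ✗ fails (~C | ~A)
  T F T T  ✗ fails (~C | ~A)
  T T F F  ✗ fails (~A | D)
  T T F T  ✓ satisfies all
  T T T F  ✗ fails (~C | ~A)
  T T T T  ✗ fails (~C | ~A)
5 of the 16 rows are models.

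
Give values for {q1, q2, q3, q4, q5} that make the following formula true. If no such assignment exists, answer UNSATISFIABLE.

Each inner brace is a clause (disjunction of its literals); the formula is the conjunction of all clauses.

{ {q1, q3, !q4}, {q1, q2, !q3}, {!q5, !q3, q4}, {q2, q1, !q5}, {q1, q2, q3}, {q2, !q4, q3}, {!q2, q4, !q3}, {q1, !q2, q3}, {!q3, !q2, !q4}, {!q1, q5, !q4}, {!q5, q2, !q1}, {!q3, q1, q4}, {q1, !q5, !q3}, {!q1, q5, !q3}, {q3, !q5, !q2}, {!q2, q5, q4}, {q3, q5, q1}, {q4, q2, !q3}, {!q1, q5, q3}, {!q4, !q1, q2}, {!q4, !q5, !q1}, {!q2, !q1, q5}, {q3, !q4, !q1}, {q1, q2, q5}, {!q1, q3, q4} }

Try q1 = true.
Try q5 = true.
From the singleton clause (q2), q2 = true.
From the singleton clause (q3), q3 = true.
From the singleton clause (q4), q4 = true.
That conflicts with the unit clause (!q4).
Backtrack on q5: now try q5 = false.
From the singleton clause (!q4), q4 = false.
From the singleton clause (!q3), q3 = false.
That conflicts with the unit clause (q3).
Both values of q5 lead to a conflict.
Backtrack on q1: now try q1 = false.
Try q3 = true.
From the singleton clause (q2), q2 = true.
From the singleton clause (q4), q4 = true.
That conflicts with the unit clause (!q4).
Backtrack on q3: now try q3 = false.
From the singleton clause (!q4), q4 = false.
From the singleton clause (q2), q2 = true.
That conflicts with the unit clause (!q2).
Both values of q3 lead to a conflict.
Both values of q1 lead to a conflict.

UNSATISFIABLE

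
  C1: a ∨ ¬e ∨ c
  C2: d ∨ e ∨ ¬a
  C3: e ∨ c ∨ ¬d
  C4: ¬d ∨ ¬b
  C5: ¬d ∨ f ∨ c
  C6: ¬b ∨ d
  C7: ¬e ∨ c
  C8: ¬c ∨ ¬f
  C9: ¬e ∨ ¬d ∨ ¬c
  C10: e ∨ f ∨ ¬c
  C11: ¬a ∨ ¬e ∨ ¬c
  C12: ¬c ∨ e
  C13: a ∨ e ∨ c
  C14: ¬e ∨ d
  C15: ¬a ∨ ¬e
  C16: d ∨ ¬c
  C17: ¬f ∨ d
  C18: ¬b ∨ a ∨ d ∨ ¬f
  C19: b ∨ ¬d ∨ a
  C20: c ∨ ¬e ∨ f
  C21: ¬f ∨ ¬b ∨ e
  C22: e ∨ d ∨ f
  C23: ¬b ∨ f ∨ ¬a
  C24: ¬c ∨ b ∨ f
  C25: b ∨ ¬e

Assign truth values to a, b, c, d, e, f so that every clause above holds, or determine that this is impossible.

Suppose d = False.
(¬b) alone gives b = False.
(¬e) alone gives e = False.
(¬a) alone gives a = False.
(¬c) alone gives c = False.
Now (c) is unsatisfied and unit — conflict.
So d must be the other value — set d = True.
(¬b) alone gives b = False.
(a) alone gives a = True.
(¬e) alone gives e = False.
(c) alone gives c = True.
Now (¬c) is unsatisfied and unit — conflict.
Both values of d lead to a conflict.

UNSATISFIABLE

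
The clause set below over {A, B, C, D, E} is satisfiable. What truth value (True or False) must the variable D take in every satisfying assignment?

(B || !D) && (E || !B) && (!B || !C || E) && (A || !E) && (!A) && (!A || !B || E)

Suppose D = true.
(B) alone gives B = true.
(E) alone gives E = true.
(A) alone gives A = true.
That conflicts with the unit clause (!A).
So every satisfying assignment has D = False.

False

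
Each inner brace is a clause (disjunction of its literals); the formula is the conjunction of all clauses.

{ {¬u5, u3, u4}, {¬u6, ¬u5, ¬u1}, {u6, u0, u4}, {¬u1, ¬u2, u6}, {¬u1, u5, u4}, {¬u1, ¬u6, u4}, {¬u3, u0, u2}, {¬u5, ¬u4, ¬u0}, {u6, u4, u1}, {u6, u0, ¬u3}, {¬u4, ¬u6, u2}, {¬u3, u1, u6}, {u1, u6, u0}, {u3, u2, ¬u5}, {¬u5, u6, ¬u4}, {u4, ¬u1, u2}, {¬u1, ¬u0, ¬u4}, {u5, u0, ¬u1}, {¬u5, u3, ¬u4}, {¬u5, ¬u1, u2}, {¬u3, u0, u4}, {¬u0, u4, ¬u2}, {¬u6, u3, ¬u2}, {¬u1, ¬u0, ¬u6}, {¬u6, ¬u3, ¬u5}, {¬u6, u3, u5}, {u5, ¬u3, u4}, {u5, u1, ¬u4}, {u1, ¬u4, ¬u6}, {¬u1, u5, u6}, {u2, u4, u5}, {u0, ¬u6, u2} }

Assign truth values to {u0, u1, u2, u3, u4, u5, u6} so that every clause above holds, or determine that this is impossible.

UNSATISFIABLE

Suppose u5 = False.
Suppose u1 = False.
Unit clause (¬u4) forces u4 = False.
Unit clause (u6) forces u6 = True.
Unit clause (u3) forces u3 = True.
That conflicts with the unit clause (¬u3).
Backtrack on u1: now try u1 = True.
Unit clause (u4) forces u4 = True.
Unit clause (¬u0) forces u0 = False.
That conflicts with the unit clause (u0).
Either choice for u1 ends in contradiction.
Backtrack on u5: now try u5 = True.
Suppose u3 = True.
Unit clause (¬u6) forces u6 = False.
Unit clause (u0) forces u0 = True.
Unit clause (¬u4) forces u4 = False.
Unit clause (u1) forces u1 = True.
Unit clause (¬u2) forces u2 = False.
That conflicts with the unit clause (u2).
Backtrack on u3: now try u3 = False.
Unit clause (u4) forces u4 = True.
That conflicts with the unit clause (¬u4).
Either choice for u3 ends in contradiction.
Either choice for u5 ends in contradiction.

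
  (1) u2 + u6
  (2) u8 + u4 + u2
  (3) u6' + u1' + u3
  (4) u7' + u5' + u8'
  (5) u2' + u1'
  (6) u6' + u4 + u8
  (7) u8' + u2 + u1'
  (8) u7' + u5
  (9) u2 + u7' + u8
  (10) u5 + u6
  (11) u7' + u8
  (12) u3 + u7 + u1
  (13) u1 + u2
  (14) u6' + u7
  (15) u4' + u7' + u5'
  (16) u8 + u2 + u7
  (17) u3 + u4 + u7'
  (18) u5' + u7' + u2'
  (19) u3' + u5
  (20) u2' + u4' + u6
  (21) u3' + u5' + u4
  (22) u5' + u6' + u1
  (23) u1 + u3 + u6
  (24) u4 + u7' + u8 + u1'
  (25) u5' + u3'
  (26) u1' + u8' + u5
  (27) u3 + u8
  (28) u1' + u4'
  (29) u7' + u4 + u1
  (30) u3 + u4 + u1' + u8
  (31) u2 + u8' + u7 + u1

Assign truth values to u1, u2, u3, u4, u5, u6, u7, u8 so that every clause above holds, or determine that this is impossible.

Case u2 = 1:
From the singleton clause (u1'), u1 = 0.
Case u7 = 0:
From the singleton clause (u3), u3 = 1.
From the singleton clause (u6'), u6 = 0.
From the singleton clause (u5), u5 = 1.
That conflicts with the unit clause (u5').
Backtrack on u7: now try u7 = 1.
From the singleton clause (u5), u5 = 1.
That conflicts with the unit clause (u5').
Neither u7 = 1 nor u7 = 0 works.
Backtrack on u2: now try u2 = 0.
From the singleton clause (u6), u6 = 1.
From the singleton clause (u1), u1 = 1.
From the singleton clause (u3), u3 = 1.
From the singleton clause (u8'), u8 = 0.
From the singleton clause (u4), u4 = 1.
That conflicts with the unit clause (u4').
Neither u2 = 1 nor u2 = 0 works.

UNSATISFIABLE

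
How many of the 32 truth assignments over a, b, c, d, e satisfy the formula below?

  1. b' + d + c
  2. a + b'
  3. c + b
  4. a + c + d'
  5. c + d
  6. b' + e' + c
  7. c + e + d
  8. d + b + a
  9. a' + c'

3

There are 2^5 = 32 truth assignments over (a, b, c, d, e).
Split on d. With d = 1, the clauses containing d are satisfied and d' drops from the rest; 3 of the 2^4 = 16 assignments to the other variables satisfy what remains.
With d = 0, by the same count on the reduced clause set, 0 assignments work.
(One model: a=F, b=F, c=T, d=T, e=F.)
Total: 3 + 0 = 3.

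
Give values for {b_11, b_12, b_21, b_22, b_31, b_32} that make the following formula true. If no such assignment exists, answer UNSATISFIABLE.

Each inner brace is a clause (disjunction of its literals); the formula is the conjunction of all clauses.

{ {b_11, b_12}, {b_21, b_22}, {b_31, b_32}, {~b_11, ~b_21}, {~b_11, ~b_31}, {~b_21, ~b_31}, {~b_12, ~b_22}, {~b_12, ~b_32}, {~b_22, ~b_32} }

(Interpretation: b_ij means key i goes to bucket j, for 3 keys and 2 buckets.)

UNSATISFIABLE

Case b_11 = 1:
The clause (~b_21) is unit, so b_21 = 0.
The clause (b_22) is unit, so b_22 = 1.
The clause (~b_31) is unit, so b_31 = 0.
The clause (b_32) is unit, so b_32 = 1.
Now (~b_32) is unsatisfied and unit — conflict.
Backtrack on b_11: now try b_11 = 0.
The clause (b_12) is unit, so b_12 = 1.
The clause (~b_22) is unit, so b_22 = 0.
The clause (b_21) is unit, so b_21 = 1.
The clause (~b_31) is unit, so b_31 = 0.
The clause (b_32) is unit, so b_32 = 1.
Now (~b_32) is unsatisfied and unit — conflict.
Neither b_11 = 1 nor b_11 = 0 works.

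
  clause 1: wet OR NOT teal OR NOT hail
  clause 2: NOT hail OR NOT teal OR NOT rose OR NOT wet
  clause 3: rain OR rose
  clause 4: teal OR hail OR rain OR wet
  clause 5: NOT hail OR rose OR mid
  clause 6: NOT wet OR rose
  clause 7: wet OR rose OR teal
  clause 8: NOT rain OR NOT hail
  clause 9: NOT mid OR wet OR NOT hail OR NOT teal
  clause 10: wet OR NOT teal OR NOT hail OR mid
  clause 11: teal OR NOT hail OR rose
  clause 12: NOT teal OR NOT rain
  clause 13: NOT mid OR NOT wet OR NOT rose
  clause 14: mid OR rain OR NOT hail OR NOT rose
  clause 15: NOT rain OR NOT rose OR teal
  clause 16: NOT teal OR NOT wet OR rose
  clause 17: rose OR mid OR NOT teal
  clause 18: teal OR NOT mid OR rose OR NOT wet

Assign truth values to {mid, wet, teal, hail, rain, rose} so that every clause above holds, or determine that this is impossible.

Try rain = false.
From the singleton clause (rose), rose = true.
Try mid = false.
From the singleton clause (NOT hail), hail = false.
Try teal = false.
From the singleton clause (wet), wet = true.
Every clause now holds.

mid ↦ false, wet ↦ true, teal ↦ false, hail ↦ false, rain ↦ false, rose ↦ true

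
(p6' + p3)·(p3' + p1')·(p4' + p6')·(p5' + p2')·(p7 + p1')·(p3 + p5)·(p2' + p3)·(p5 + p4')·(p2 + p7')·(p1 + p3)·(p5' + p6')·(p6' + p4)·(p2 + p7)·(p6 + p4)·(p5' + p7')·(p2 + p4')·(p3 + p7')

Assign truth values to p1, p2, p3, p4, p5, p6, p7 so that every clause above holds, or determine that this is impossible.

UNSATISFIABLE

Suppose p6 = 0.
From the singleton clause (p4), p4 = 1.
From the singleton clause (p5), p5 = 1.
From the singleton clause (p2'), p2 = 0.
But (p2) is also a unit clause — contradiction.
Backtrack on p6: now try p6 = 1.
From the singleton clause (p3), p3 = 1.
From the singleton clause (p1'), p1 = 0.
From the singleton clause (p4'), p4 = 0.
But (p4) is also a unit clause — contradiction.
Either choice for p6 ends in contradiction.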